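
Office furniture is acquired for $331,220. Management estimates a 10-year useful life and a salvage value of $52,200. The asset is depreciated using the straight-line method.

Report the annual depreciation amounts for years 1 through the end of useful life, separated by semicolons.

$27,902; $27,902; $27,902; $27,902; $27,902; $27,902; $27,902; $27,902; $27,902; $27,902

Depreciable base = $331,220 − $52,200 = $279,020.
Annual expense = $279,020 / 10 = $27,902.
End of year 1: book value $303,318.
End of year 2: book value $275,416.
End of year 3: book value $247,514.
End of year 4: book value $219,612.
End of year 5: book value $191,710.
End of year 6: book value $163,808.
End of year 7: book value $135,906.
End of year 8: book value $108,004.
End of year 9: book value $80,102.
End of year 10: book value $52,200.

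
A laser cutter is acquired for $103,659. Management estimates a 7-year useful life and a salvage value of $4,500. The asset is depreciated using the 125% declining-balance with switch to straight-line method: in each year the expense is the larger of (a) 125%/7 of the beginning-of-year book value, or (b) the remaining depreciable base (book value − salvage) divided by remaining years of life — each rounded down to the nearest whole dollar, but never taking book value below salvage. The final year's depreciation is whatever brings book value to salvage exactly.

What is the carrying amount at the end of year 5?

Depreciable base = $103,659 − $4,500 = $99,159.
Year 1: DB = ⌊$103,659 × 125%/7⌋ = $18,510; SL = ⌊$99,159/7⌋ = $14,165 → take DB $18,510. Book value $85,149.
Year 2: DB = ⌊$85,149 × 125%/7⌋ = $15,205; SL = ⌊$80,649/6⌋ = $13,441 → take DB $15,205. Book value $69,944.
Year 3: DB = ⌊$69,944 × 125%/7⌋ = $12,490; SL = ⌊$65,444/5⌋ = $13,088 → take SL $13,088. Book value $56,856.
Year 4: DB = ⌊$56,856 × 125%/7⌋ = $10,152; SL = ⌊$52,356/4⌋ = $13,089 → take SL $13,089. Book value $43,767.
Year 5: DB = ⌊$43,767 × 125%/7⌋ = $7,815; SL = ⌊$39,267/3⌋ = $13,089 → take SL $13,089. Book value $30,678.

$30,678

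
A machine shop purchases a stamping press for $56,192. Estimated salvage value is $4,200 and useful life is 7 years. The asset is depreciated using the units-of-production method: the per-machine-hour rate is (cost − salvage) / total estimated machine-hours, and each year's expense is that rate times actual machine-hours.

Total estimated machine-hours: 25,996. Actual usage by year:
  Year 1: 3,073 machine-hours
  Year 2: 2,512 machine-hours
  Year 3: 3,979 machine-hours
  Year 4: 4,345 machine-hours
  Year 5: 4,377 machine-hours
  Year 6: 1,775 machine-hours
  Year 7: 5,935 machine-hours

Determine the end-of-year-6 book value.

Depreciable base = $56,192 − $4,200 = $51,992.
Rate = $51,992 / 25,996 machine-hours = $2 per machine-hour.
Year 1: 3,073 × $2 = $6,146. Book value $50,046.
Year 2: 2,512 × $2 = $5,024. Book value $45,022.
Year 3: 3,979 × $2 = $7,958. Book value $37,064.
Year 4: 4,345 × $2 = $8,690. Book value $28,374.
Year 5: 4,377 × $2 = $8,754. Book value $19,620.
Year 6: 1,775 × $2 = $3,550. Book value $16,070.

$16,070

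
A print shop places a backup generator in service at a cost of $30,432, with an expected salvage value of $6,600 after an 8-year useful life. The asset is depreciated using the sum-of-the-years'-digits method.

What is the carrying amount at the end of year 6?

$8,586

Depreciable base = $30,432 − $6,600 = $23,832.
Sum of the years' digits = 8+7+6+5+4+3+2+1 = 36.
Year 1: $23,832 × 8/36 = $5,296. Book value $25,136.
Year 2: $23,832 × 7/36 = $4,634. Book value $20,502.
Year 3: $23,832 × 6/36 = $3,972. Book value $16,530.
Year 4: $23,832 × 5/36 = $3,310. Book value $13,220.
Year 5: $23,832 × 4/36 = $2,648. Book value $10,572.
Year 6: $23,832 × 3/36 = $1,986. Book value $8,586.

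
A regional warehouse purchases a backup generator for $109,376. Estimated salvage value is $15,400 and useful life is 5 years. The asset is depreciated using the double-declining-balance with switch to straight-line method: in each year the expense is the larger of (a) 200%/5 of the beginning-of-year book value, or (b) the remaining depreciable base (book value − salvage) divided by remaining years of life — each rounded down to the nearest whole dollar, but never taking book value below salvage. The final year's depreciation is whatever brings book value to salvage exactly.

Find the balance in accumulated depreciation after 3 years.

$85,750

Depreciable base = $109,376 − $15,400 = $93,976.
Year 1: DB = ⌊$109,376 × 200%/5⌋ = $43,750; SL = ⌊$93,976/5⌋ = $18,795 → take DB $43,750. Book value $65,626.
Year 2: DB = ⌊$65,626 × 200%/5⌋ = $26,250; SL = ⌊$50,226/4⌋ = $12,556 → take DB $26,250. Book value $39,376.
Year 3: DB = ⌊$39,376 × 200%/5⌋ = $15,750; SL = ⌊$23,976/3⌋ = $7,992 → take DB $15,750. Book value $23,626.
Accumulated through year 3 = $109,376 − $23,626 = $85,750.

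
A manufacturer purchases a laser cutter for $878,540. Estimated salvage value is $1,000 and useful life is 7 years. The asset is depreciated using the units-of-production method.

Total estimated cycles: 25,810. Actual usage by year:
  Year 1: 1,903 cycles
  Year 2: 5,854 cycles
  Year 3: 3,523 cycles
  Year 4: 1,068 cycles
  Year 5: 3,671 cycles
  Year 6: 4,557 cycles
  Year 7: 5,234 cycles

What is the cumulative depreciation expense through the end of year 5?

Depreciable base = $878,540 − $1,000 = $877,540.
Rate = $877,540 / 25,810 cycles = $34 per cycle.
Year 1: 1,903 × $34 = $64,702. Book value $813,838.
Year 2: 5,854 × $34 = $199,036. Book value $614,802.
Year 3: 3,523 × $34 = $119,782. Book value $495,020.
Year 4: 1,068 × $34 = $36,312. Book value $458,708.
Year 5: 3,671 × $34 = $124,814. Book value $333,894.
Accumulated through year 5 = $878,540 − $333,894 = $544,646.

$544,646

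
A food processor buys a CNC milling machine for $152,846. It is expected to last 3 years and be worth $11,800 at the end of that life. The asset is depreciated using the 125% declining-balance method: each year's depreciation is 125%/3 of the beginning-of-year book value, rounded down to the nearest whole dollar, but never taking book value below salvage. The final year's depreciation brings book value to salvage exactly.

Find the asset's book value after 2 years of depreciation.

Depreciable base = $152,846 − $11,800 = $141,046.
Year 1: ⌊$152,846 × 125%/3⌋ = $63,685. Book value $89,161.
Year 2: ⌊$89,161 × 125%/3⌋ = $37,150. Book value $52,011.

$52,011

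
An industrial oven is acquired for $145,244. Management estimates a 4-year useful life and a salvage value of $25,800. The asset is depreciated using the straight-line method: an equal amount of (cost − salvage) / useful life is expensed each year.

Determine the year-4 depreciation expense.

$29,861

Depreciable base = $145,244 − $25,800 = $119,444.
Annual expense = $119,444 / 4 = $29,861.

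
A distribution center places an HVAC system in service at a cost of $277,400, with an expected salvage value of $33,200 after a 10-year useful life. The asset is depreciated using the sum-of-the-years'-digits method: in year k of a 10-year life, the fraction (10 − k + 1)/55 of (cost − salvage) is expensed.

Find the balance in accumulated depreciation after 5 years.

Depreciable base = $277,400 − $33,200 = $244,200.
Sum of the years' digits = 10+9+8+7+6+5+4+3+2+1 = 55.
Year 1: $244,200 × 10/55 = $44,400. Book value $233,000.
Year 2: $244,200 × 9/55 = $39,960. Book value $193,040.
Year 3: $244,200 × 8/55 = $35,520. Book value $157,520.
Year 4: $244,200 × 7/55 = $31,080. Book value $126,440.
Year 5: $244,200 × 6/55 = $26,640. Book value $99,800.
Accumulated through year 5 = $277,400 − $99,800 = $177,600.

$177,600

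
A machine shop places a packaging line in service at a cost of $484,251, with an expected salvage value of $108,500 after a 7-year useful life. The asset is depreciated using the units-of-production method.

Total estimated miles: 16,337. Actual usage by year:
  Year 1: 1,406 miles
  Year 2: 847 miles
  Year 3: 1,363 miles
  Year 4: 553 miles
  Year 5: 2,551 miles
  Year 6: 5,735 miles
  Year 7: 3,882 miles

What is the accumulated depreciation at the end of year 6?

Depreciable base = $484,251 − $108,500 = $375,751.
Rate = $375,751 / 16,337 miles = $23 per mile.
Year 1: 1,406 × $23 = $32,338. Book value $451,913.
Year 2: 847 × $23 = $19,481. Book value $432,432.
Year 3: 1,363 × $23 = $31,349. Book value $401,083.
Year 4: 553 × $23 = $12,719. Book value $388,364.
Year 5: 2,551 × $23 = $58,673. Book value $329,691.
Year 6: 5,735 × $23 = $131,905. Book value $197,786.
Accumulated through year 6 = $484,251 − $197,786 = $286,465.

$286,465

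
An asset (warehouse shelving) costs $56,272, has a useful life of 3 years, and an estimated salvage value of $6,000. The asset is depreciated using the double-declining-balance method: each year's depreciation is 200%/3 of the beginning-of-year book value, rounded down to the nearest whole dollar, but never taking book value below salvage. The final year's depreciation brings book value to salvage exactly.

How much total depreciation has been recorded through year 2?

Depreciable base = $56,272 − $6,000 = $50,272.
Year 1: ⌊$56,272 × 200%/3⌋ = $37,514. Book value $18,758.
Year 2: ⌊$18,758 × 200%/3⌋ = $12,505. Book value $6,253.
Accumulated through year 2 = $56,272 − $6,253 = $50,019.

$50,019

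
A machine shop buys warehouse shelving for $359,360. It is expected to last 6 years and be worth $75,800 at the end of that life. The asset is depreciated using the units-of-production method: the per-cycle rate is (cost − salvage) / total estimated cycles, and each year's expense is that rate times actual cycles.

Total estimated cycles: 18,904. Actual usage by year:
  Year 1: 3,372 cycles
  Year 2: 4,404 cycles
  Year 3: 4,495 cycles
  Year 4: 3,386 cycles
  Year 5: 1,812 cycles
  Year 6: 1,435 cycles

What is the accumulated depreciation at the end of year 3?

Depreciable base = $359,360 − $75,800 = $283,560.
Rate = $283,560 / 18,904 cycles = $15 per cycle.
Year 1: 3,372 × $15 = $50,580. Book value $308,780.
Year 2: 4,404 × $15 = $66,060. Book value $242,720.
Year 3: 4,495 × $15 = $67,425. Book value $175,295.
Accumulated through year 3 = $359,360 − $175,295 = $184,065.

$184,065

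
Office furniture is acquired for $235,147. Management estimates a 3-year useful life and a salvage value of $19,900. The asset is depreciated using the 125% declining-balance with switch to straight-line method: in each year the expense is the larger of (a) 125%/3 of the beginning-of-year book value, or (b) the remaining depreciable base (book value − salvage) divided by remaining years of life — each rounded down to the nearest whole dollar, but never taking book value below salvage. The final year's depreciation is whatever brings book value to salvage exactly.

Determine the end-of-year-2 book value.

$78,535

Depreciable base = $235,147 − $19,900 = $215,247.
Year 1: DB = ⌊$235,147 × 125%/3⌋ = $97,977; SL = ⌊$215,247/3⌋ = $71,749 → take DB $97,977. Book value $137,170.
Year 2: DB = ⌊$137,170 × 125%/3⌋ = $57,154; SL = ⌊$117,270/2⌋ = $58,635 → take SL $58,635. Book value $78,535.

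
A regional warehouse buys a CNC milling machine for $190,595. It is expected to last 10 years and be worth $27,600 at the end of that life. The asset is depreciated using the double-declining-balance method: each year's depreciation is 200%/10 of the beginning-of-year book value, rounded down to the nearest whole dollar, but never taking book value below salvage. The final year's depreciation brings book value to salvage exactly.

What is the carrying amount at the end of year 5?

$62,455

Depreciable base = $190,595 − $27,600 = $162,995.
Year 1: ⌊$190,595 × 200%/10⌋ = $38,119. Book value $152,476.
Year 2: ⌊$152,476 × 200%/10⌋ = $30,495. Book value $121,981.
Year 3: ⌊$121,981 × 200%/10⌋ = $24,396. Book value $97,585.
Year 4: ⌊$97,585 × 200%/10⌋ = $19,517. Book value $78,068.
Year 5: ⌊$78,068 × 200%/10⌋ = $15,613. Book value $62,455.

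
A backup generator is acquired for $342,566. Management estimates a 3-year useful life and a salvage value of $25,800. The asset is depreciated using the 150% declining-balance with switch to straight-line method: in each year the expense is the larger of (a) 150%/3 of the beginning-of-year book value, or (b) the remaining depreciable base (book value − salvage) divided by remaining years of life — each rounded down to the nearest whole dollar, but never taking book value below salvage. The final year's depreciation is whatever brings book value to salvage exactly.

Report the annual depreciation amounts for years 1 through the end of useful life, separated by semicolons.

$171,283; $85,641; $59,842

Depreciable base = $342,566 − $25,800 = $316,766.
Year 1: DB = ⌊$342,566 × 150%/3⌋ = $171,283; SL = ⌊$316,766/3⌋ = $105,588 → take DB $171,283. Book value $171,283.
Year 2: DB = ⌊$171,283 × 150%/3⌋ = $85,641; SL = ⌊$145,483/2⌋ = $72,741 → take DB $85,641. Book value $85,642.
Year 3 (final): $85,642 − $25,800 = $59,842. Book value $25,800.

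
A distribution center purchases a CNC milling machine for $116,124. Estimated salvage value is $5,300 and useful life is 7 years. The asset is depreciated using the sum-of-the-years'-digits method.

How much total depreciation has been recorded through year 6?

Depreciable base = $116,124 − $5,300 = $110,824.
Sum of the years' digits = 7+6+5+4+3+2+1 = 28.
Year 1: $110,824 × 7/28 = $27,706. Book value $88,418.
Year 2: $110,824 × 6/28 = $23,748. Book value $64,670.
Year 3: $110,824 × 5/28 = $19,790. Book value $44,880.
Year 4: $110,824 × 4/28 = $15,832. Book value $29,048.
Year 5: $110,824 × 3/28 = $11,874. Book value $17,174.
Year 6: $110,824 × 2/28 = $7,916. Book value $9,258.
Accumulated through year 6 = $116,124 − $9,258 = $106,866.

$106,866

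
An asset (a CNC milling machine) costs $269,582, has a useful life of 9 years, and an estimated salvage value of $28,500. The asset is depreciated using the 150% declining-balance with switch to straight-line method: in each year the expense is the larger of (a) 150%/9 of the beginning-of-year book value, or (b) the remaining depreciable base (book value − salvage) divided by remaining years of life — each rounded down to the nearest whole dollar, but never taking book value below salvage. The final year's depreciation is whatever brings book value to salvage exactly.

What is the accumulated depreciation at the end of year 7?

Depreciable base = $269,582 − $28,500 = $241,082.
Year 1: DB = ⌊$269,582 × 150%/9⌋ = $44,930; SL = ⌊$241,082/9⌋ = $26,786 → take DB $44,930. Book value $224,652.
Year 2: DB = ⌊$224,652 × 150%/9⌋ = $37,442; SL = ⌊$196,152/8⌋ = $24,519 → take DB $37,442. Book value $187,210.
Year 3: DB = ⌊$187,210 × 150%/9⌋ = $31,201; SL = ⌊$158,710/7⌋ = $22,672 → take DB $31,201. Book value $156,009.
Year 4: DB = ⌊$156,009 × 150%/9⌋ = $26,001; SL = ⌊$127,509/6⌋ = $21,251 → take DB $26,001. Book value $130,008.
Year 5: DB = ⌊$130,008 × 150%/9⌋ = $21,668; SL = ⌊$101,508/5⌋ = $20,301 → take DB $21,668. Book value $108,340.
Year 6: DB = ⌊$108,340 × 150%/9⌋ = $18,056; SL = ⌊$79,840/4⌋ = $19,960 → take SL $19,960. Book value $88,380.
Year 7: DB = ⌊$88,380 × 150%/9⌋ = $14,730; SL = ⌊$59,880/3⌋ = $19,960 → take SL $19,960. Book value $68,420.
Accumulated through year 7 = $269,582 − $68,420 = $201,162.

$201,162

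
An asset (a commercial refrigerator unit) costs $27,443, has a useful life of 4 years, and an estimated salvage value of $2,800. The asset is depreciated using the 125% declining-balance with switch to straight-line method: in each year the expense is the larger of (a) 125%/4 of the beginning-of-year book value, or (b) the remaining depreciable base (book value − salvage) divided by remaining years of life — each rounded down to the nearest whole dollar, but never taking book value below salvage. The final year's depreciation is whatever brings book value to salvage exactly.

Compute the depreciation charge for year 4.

Depreciable base = $27,443 − $2,800 = $24,643.
Year 1: DB = ⌊$27,443 × 125%/4⌋ = $8,575; SL = ⌊$24,643/4⌋ = $6,160 → take DB $8,575. Book value $18,868.
Year 2: DB = ⌊$18,868 × 125%/4⌋ = $5,896; SL = ⌊$16,068/3⌋ = $5,356 → take DB $5,896. Book value $12,972.
Year 3: DB = ⌊$12,972 × 125%/4⌋ = $4,053; SL = ⌊$10,172/2⌋ = $5,086 → take SL $5,086. Book value $7,886.
Year 4 (final): $7,886 − $2,800 = $5,086. Book value $2,800.

$5,086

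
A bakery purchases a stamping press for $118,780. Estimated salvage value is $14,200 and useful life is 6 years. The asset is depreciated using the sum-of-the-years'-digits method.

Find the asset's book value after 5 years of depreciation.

$19,180

Depreciable base = $118,780 − $14,200 = $104,580.
Sum of the years' digits = 6+5+4+3+2+1 = 21.
Year 1: $104,580 × 6/21 = $29,880. Book value $88,900.
Year 2: $104,580 × 5/21 = $24,900. Book value $64,000.
Year 3: $104,580 × 4/21 = $19,920. Book value $44,080.
Year 4: $104,580 × 3/21 = $14,940. Book value $29,140.
Year 5: $104,580 × 2/21 = $9,960. Book value $19,180.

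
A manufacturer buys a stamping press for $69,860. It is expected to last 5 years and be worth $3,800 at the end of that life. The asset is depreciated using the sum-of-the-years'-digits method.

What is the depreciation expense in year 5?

$4,404

Depreciable base = $69,860 − $3,800 = $66,060.
Sum of the years' digits = 5+4+3+2+1 = 15.
Year 1: $66,060 × 5/15 = $22,020. Book value $47,840.
Year 2: $66,060 × 4/15 = $17,616. Book value $30,224.
Year 3: $66,060 × 3/15 = $13,212. Book value $17,012.
Year 4: $66,060 × 2/15 = $8,808. Book value $8,204.
Year 5: $66,060 × 1/15 = $4,404. Book value $3,800.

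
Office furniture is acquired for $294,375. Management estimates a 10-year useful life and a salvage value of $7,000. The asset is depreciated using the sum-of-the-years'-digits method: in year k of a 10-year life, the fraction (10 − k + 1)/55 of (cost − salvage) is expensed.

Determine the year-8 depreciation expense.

$15,675

Depreciable base = $294,375 − $7,000 = $287,375.
Sum of the years' digits = 10+9+8+7+6+5+4+3+2+1 = 55.
Year 1: $287,375 × 10/55 = $52,250. Book value $242,125.
Year 2: $287,375 × 9/55 = $47,025. Book value $195,100.
Year 3: $287,375 × 8/55 = $41,800. Book value $153,300.
Year 4: $287,375 × 7/55 = $36,575. Book value $116,725.
Year 5: $287,375 × 6/55 = $31,350. Book value $85,375.
Year 6: $287,375 × 5/55 = $26,125. Book value $59,250.
Year 7: $287,375 × 4/55 = $20,900. Book value $38,350.
Year 8: $287,375 × 3/55 = $15,675. Book value $22,675.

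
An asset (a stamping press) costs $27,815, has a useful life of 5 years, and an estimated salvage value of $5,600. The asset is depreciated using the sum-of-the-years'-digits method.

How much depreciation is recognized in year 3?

$4,443

Depreciable base = $27,815 − $5,600 = $22,215.
Sum of the years' digits = 5+4+3+2+1 = 15.
Year 1: $22,215 × 5/15 = $7,405. Book value $20,410.
Year 2: $22,215 × 4/15 = $5,924. Book value $14,486.
Year 3: $22,215 × 3/15 = $4,443. Book value $10,043.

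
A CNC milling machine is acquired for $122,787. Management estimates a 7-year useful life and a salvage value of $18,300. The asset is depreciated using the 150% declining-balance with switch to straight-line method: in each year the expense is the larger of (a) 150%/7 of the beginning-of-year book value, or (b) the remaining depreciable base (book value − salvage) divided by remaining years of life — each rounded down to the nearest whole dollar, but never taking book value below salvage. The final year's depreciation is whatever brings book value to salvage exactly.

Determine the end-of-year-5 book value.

$36,770

Depreciable base = $122,787 − $18,300 = $104,487.
Year 1: DB = ⌊$122,787 × 150%/7⌋ = $26,311; SL = ⌊$104,487/7⌋ = $14,926 → take DB $26,311. Book value $96,476.
Year 2: DB = ⌊$96,476 × 150%/7⌋ = $20,673; SL = ⌊$78,176/6⌋ = $13,029 → take DB $20,673. Book value $75,803.
Year 3: DB = ⌊$75,803 × 150%/7⌋ = $16,243; SL = ⌊$57,503/5⌋ = $11,500 → take DB $16,243. Book value $59,560.
Year 4: DB = ⌊$59,560 × 150%/7⌋ = $12,762; SL = ⌊$41,260/4⌋ = $10,315 → take DB $12,762. Book value $46,798.
Year 5: DB = ⌊$46,798 × 150%/7⌋ = $10,028; SL = ⌊$28,498/3⌋ = $9,499 → take DB $10,028. Book value $36,770.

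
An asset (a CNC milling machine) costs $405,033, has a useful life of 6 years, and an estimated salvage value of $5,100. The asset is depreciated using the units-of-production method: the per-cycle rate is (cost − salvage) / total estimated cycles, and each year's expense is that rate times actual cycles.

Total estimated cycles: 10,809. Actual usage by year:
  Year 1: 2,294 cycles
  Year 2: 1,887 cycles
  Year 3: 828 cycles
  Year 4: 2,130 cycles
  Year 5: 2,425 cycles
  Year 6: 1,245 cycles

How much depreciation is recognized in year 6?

Depreciable base = $405,033 − $5,100 = $399,933.
Rate = $399,933 / 10,809 cycles = $37 per cycle.
Year 1: 2,294 × $37 = $84,878. Book value $320,155.
Year 2: 1,887 × $37 = $69,819. Book value $250,336.
Year 3: 828 × $37 = $30,636. Book value $219,700.
Year 4: 2,130 × $37 = $78,810. Book value $140,890.
Year 5: 2,425 × $37 = $89,725. Book value $51,165.
Year 6: 1,245 × $37 = $46,065. Book value $5,100.

$46,065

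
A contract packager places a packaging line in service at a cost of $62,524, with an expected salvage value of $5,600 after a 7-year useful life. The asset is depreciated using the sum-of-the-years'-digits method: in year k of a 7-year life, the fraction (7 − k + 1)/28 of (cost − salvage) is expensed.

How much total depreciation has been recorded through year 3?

Depreciable base = $62,524 − $5,600 = $56,924.
Sum of the years' digits = 7+6+5+4+3+2+1 = 28.
Year 1: $56,924 × 7/28 = $14,231. Book value $48,293.
Year 2: $56,924 × 6/28 = $12,198. Book value $36,095.
Year 3: $56,924 × 5/28 = $10,165. Book value $25,930.
Accumulated through year 3 = $62,524 − $25,930 = $36,594.

$36,594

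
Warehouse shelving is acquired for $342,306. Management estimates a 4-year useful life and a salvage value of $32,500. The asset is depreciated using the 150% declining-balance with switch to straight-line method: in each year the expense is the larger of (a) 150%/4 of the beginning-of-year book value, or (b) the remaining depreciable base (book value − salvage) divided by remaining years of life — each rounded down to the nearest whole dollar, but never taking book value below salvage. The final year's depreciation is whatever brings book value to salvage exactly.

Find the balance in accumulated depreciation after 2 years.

Depreciable base = $342,306 − $32,500 = $309,806.
Year 1: DB = ⌊$342,306 × 150%/4⌋ = $128,364; SL = ⌊$309,806/4⌋ = $77,451 → take DB $128,364. Book value $213,942.
Year 2: DB = ⌊$213,942 × 150%/4⌋ = $80,228; SL = ⌊$181,442/3⌋ = $60,480 → take DB $80,228. Book value $133,714.
Accumulated through year 2 = $342,306 − $133,714 = $208,592.

$208,592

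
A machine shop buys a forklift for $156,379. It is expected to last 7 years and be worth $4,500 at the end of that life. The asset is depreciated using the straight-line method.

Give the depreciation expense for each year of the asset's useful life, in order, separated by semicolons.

$21,697; $21,697; $21,697; $21,697; $21,697; $21,697; $21,697

Depreciable base = $156,379 − $4,500 = $151,879.
Annual expense = $151,879 / 7 = $21,697.
End of year 1: book value $134,682.
End of year 2: book value $112,985.
End of year 3: book value $91,288.
End of year 4: book value $69,591.
End of year 5: book value $47,894.
End of year 6: book value $26,197.
End of year 7: book value $4,500.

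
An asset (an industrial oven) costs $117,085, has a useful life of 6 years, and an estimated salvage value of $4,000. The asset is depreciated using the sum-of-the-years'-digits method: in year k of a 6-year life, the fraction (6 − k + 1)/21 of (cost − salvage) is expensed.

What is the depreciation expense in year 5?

$10,770

Depreciable base = $117,085 − $4,000 = $113,085.
Sum of the years' digits = 6+5+4+3+2+1 = 21.
Year 1: $113,085 × 6/21 = $32,310. Book value $84,775.
Year 2: $113,085 × 5/21 = $26,925. Book value $57,850.
Year 3: $113,085 × 4/21 = $21,540. Book value $36,310.
Year 4: $113,085 × 3/21 = $16,155. Book value $20,155.
Year 5: $113,085 × 2/21 = $10,770. Book value $9,385.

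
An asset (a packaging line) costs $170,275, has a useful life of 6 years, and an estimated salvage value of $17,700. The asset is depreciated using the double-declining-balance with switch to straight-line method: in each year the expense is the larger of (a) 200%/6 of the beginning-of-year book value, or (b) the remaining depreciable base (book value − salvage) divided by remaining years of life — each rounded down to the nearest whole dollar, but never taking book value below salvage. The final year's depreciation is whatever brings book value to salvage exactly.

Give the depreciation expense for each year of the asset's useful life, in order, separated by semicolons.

$56,758; $37,839; $25,226; $16,817; $11,211; $4,724

Depreciable base = $170,275 − $17,700 = $152,575.
Year 1: DB = ⌊$170,275 × 200%/6⌋ = $56,758; SL = ⌊$152,575/6⌋ = $25,429 → take DB $56,758. Book value $113,517.
Year 2: DB = ⌊$113,517 × 200%/6⌋ = $37,839; SL = ⌊$95,817/5⌋ = $19,163 → take DB $37,839. Book value $75,678.
Year 3: DB = ⌊$75,678 × 200%/6⌋ = $25,226; SL = ⌊$57,978/4⌋ = $14,494 → take DB $25,226. Book value $50,452.
Year 4: DB = ⌊$50,452 × 200%/6⌋ = $16,817; SL = ⌊$32,752/3⌋ = $10,917 → take DB $16,817. Book value $33,635.
Year 5: DB = ⌊$33,635 × 200%/6⌋ = $11,211; SL = ⌊$15,935/2⌋ = $7,967 → take DB $11,211. Book value $22,424.
Year 6 (final): $22,424 − $17,700 = $4,724. Book value $17,700.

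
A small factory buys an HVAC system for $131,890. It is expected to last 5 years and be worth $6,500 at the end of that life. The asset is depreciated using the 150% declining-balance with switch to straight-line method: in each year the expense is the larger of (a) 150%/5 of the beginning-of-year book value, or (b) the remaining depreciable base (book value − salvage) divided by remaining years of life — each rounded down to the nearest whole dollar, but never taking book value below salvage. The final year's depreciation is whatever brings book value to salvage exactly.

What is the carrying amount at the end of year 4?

Depreciable base = $131,890 − $6,500 = $125,390.
Year 1: DB = ⌊$131,890 × 150%/5⌋ = $39,567; SL = ⌊$125,390/5⌋ = $25,078 → take DB $39,567. Book value $92,323.
Year 2: DB = ⌊$92,323 × 150%/5⌋ = $27,696; SL = ⌊$85,823/4⌋ = $21,455 → take DB $27,696. Book value $64,627.
Year 3: DB = ⌊$64,627 × 150%/5⌋ = $19,388; SL = ⌊$58,127/3⌋ = $19,375 → take DB $19,388. Book value $45,239.
Year 4: DB = ⌊$45,239 × 150%/5⌋ = $13,571; SL = ⌊$38,739/2⌋ = $19,369 → take SL $19,369. Book value $25,870.

$25,870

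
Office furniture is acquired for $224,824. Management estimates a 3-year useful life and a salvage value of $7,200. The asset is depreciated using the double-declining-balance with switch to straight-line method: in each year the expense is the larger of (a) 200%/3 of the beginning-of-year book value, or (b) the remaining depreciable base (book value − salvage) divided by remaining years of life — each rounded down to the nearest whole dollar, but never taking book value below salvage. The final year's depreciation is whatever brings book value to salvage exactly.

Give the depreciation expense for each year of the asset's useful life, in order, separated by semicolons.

Depreciable base = $224,824 − $7,200 = $217,624.
Year 1: DB = ⌊$224,824 × 200%/3⌋ = $149,882; SL = ⌊$217,624/3⌋ = $72,541 → take DB $149,882. Book value $74,942.
Year 2: DB = ⌊$74,942 × 200%/3⌋ = $49,961; SL = ⌊$67,742/2⌋ = $33,871 → take DB $49,961. Book value $24,981.
Year 3 (final): $24,981 − $7,200 = $17,781. Book value $7,200.

$149,882; $49,961; $17,781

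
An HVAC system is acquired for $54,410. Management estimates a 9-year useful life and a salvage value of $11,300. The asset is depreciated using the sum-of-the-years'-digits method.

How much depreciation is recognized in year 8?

Depreciable base = $54,410 − $11,300 = $43,110.
Sum of the years' digits = 9+8+7+6+5+4+3+2+1 = 45.
Year 1: $43,110 × 9/45 = $8,622. Book value $45,788.
Year 2: $43,110 × 8/45 = $7,664. Book value $38,124.
Year 3: $43,110 × 7/45 = $6,706. Book value $31,418.
Year 4: $43,110 × 6/45 = $5,748. Book value $25,670.
Year 5: $43,110 × 5/45 = $4,790. Book value $20,880.
Year 6: $43,110 × 4/45 = $3,832. Book value $17,048.
Year 7: $43,110 × 3/45 = $2,874. Book value $14,174.
Year 8: $43,110 × 2/45 = $1,916. Book value $12,258.

$1,916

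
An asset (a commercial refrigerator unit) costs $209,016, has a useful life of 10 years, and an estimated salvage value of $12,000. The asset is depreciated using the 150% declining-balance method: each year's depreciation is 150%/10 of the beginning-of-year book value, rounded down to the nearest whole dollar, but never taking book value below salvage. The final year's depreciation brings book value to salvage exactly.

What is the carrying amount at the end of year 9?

$48,414

Depreciable base = $209,016 − $12,000 = $197,016.
Year 1: ⌊$209,016 × 150%/10⌋ = $31,352. Book value $177,664.
Year 2: ⌊$177,664 × 150%/10⌋ = $26,649. Book value $151,015.
Year 3: ⌊$151,015 × 150%/10⌋ = $22,652. Book value $128,363.
Year 4: ⌊$128,363 × 150%/10⌋ = $19,254. Book value $109,109.
Year 5: ⌊$109,109 × 150%/10⌋ = $16,366. Book value $92,743.
Year 6: ⌊$92,743 × 150%/10⌋ = $13,911. Book value $78,832.
Year 7: ⌊$78,832 × 150%/10⌋ = $11,824. Book value $67,008.
Year 8: ⌊$67,008 × 150%/10⌋ = $10,051. Book value $56,957.
Year 9: ⌊$56,957 × 150%/10⌋ = $8,543. Book value $48,414.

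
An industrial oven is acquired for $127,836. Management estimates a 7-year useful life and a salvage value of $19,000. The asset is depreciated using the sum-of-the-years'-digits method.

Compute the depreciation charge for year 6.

Depreciable base = $127,836 − $19,000 = $108,836.
Sum of the years' digits = 7+6+5+4+3+2+1 = 28.
Year 1: $108,836 × 7/28 = $27,209. Book value $100,627.
Year 2: $108,836 × 6/28 = $23,322. Book value $77,305.
Year 3: $108,836 × 5/28 = $19,435. Book value $57,870.
Year 4: $108,836 × 4/28 = $15,548. Book value $42,322.
Year 5: $108,836 × 3/28 = $11,661. Book value $30,661.
Year 6: $108,836 × 2/28 = $7,774. Book value $22,887.

$7,774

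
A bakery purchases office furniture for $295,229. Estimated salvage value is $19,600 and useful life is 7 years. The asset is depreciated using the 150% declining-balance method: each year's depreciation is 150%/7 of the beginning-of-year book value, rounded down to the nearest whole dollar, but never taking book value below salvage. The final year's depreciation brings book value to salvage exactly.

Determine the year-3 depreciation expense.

Depreciable base = $295,229 − $19,600 = $275,629.
Year 1: ⌊$295,229 × 150%/7⌋ = $63,263. Book value $231,966.
Year 2: ⌊$231,966 × 150%/7⌋ = $49,707. Book value $182,259.
Year 3: ⌊$182,259 × 150%/7⌋ = $39,055. Book value $143,204.

$39,055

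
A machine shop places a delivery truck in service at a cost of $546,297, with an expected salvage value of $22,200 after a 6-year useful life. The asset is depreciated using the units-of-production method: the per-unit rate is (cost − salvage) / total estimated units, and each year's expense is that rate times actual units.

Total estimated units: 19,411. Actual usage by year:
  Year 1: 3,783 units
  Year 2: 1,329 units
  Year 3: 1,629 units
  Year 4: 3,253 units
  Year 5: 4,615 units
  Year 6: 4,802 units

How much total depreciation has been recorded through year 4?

$269,838

Depreciable base = $546,297 − $22,200 = $524,097.
Rate = $524,097 / 19,411 units = $27 per unit.
Year 1: 3,783 × $27 = $102,141. Book value $444,156.
Year 2: 1,329 × $27 = $35,883. Book value $408,273.
Year 3: 1,629 × $27 = $43,983. Book value $364,290.
Year 4: 3,253 × $27 = $87,831. Book value $276,459.
Accumulated through year 4 = $546,297 − $276,459 = $269,838.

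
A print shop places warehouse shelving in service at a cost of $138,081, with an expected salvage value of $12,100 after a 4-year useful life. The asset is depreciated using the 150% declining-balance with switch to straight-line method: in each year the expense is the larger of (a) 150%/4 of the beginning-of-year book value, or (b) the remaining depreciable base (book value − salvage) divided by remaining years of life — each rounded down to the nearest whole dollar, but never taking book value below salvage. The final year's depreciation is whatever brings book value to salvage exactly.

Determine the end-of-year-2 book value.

Depreciable base = $138,081 − $12,100 = $125,981.
Year 1: DB = ⌊$138,081 × 150%/4⌋ = $51,780; SL = ⌊$125,981/4⌋ = $31,495 → take DB $51,780. Book value $86,301.
Year 2: DB = ⌊$86,301 × 150%/4⌋ = $32,362; SL = ⌊$74,201/3⌋ = $24,733 → take DB $32,362. Book value $53,939.

$53,939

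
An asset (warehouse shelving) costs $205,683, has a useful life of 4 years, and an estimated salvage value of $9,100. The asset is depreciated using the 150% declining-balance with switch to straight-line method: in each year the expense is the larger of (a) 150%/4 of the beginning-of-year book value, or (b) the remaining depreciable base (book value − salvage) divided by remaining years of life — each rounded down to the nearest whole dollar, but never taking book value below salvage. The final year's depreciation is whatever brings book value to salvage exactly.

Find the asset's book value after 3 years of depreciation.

$44,723

Depreciable base = $205,683 − $9,100 = $196,583.
Year 1: DB = ⌊$205,683 × 150%/4⌋ = $77,131; SL = ⌊$196,583/4⌋ = $49,145 → take DB $77,131. Book value $128,552.
Year 2: DB = ⌊$128,552 × 150%/4⌋ = $48,207; SL = ⌊$119,452/3⌋ = $39,817 → take DB $48,207. Book value $80,345.
Year 3: DB = ⌊$80,345 × 150%/4⌋ = $30,129; SL = ⌊$71,245/2⌋ = $35,622 → take SL $35,622. Book value $44,723.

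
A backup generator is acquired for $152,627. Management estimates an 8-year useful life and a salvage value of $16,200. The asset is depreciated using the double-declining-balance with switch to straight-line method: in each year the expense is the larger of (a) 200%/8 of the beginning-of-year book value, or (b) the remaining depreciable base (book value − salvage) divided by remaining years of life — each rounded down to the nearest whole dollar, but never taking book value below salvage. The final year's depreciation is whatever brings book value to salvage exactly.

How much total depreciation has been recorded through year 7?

Depreciable base = $152,627 − $16,200 = $136,427.
Year 1: DB = ⌊$152,627 × 200%/8⌋ = $38,156; SL = ⌊$136,427/8⌋ = $17,053 → take DB $38,156. Book value $114,471.
Year 2: DB = ⌊$114,471 × 200%/8⌋ = $28,617; SL = ⌊$98,271/7⌋ = $14,038 → take DB $28,617. Book value $85,854.
Year 3: DB = ⌊$85,854 × 200%/8⌋ = $21,463; SL = ⌊$69,654/6⌋ = $11,609 → take DB $21,463. Book value $64,391.
Year 4: DB = ⌊$64,391 × 200%/8⌋ = $16,097; SL = ⌊$48,191/5⌋ = $9,638 → take DB $16,097. Book value $48,294.
Year 5: DB = ⌊$48,294 × 200%/8⌋ = $12,073; SL = ⌊$32,094/4⌋ = $8,023 → take DB $12,073. Book value $36,221.
Year 6: DB = ⌊$36,221 × 200%/8⌋ = $9,055; SL = ⌊$20,021/3⌋ = $6,673 → take DB $9,055. Book value $27,166.
Year 7: DB = ⌊$27,166 × 200%/8⌋ = $6,791; SL = ⌊$10,966/2⌋ = $5,483 → take DB $6,791. Book value $20,375.
Accumulated through year 7 = $152,627 − $20,375 = $132,252.

$132,252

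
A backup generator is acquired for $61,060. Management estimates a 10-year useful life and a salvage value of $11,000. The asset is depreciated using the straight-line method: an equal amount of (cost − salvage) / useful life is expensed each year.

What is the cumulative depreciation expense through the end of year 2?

Depreciable base = $61,060 − $11,000 = $50,060.
Annual expense = $50,060 / 10 = $5,006.
End of year 1: book value $56,054.
End of year 2: book value $51,048.
Accumulated through year 2 = $61,060 − $51,048 = $10,012.

$10,012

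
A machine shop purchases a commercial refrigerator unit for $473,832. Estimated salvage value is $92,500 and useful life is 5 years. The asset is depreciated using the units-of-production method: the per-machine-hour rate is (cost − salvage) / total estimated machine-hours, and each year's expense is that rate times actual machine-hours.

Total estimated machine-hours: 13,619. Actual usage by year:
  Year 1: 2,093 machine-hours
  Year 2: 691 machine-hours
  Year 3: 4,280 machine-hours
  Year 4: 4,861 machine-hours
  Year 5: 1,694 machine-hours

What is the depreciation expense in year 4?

Depreciable base = $473,832 − $92,500 = $381,332.
Rate = $381,332 / 13,619 machine-hours = $28 per machine-hour.
Year 1: 2,093 × $28 = $58,604. Book value $415,228.
Year 2: 691 × $28 = $19,348. Book value $395,880.
Year 3: 4,280 × $28 = $119,840. Book value $276,040.
Year 4: 4,861 × $28 = $136,108. Book value $139,932.

$136,108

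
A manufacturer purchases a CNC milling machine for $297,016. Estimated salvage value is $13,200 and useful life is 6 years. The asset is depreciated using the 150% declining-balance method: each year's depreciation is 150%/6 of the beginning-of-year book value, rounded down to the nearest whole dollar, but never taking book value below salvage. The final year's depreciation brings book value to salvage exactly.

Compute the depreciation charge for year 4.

Depreciable base = $297,016 − $13,200 = $283,816.
Year 1: ⌊$297,016 × 150%/6⌋ = $74,254. Book value $222,762.
Year 2: ⌊$222,762 × 150%/6⌋ = $55,690. Book value $167,072.
Year 3: ⌊$167,072 × 150%/6⌋ = $41,768. Book value $125,304.
Year 4: ⌊$125,304 × 150%/6⌋ = $31,326. Book value $93,978.

$31,326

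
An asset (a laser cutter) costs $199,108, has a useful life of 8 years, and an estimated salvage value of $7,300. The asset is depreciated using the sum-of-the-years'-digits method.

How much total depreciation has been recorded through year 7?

$186,480

Depreciable base = $199,108 − $7,300 = $191,808.
Sum of the years' digits = 8+7+6+5+4+3+2+1 = 36.
Year 1: $191,808 × 8/36 = $42,624. Book value $156,484.
Year 2: $191,808 × 7/36 = $37,296. Book value $119,188.
Year 3: $191,808 × 6/36 = $31,968. Book value $87,220.
Year 4: $191,808 × 5/36 = $26,640. Book value $60,580.
Year 5: $191,808 × 4/36 = $21,312. Book value $39,268.
Year 6: $191,808 × 3/36 = $15,984. Book value $23,284.
Year 7: $191,808 × 2/36 = $10,656. Book value $12,628.
Accumulated through year 7 = $199,108 − $12,628 = $186,480.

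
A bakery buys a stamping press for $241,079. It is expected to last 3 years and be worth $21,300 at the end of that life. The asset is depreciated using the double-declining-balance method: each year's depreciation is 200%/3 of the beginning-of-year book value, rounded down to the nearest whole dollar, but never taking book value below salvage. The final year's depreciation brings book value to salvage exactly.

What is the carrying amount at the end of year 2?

Depreciable base = $241,079 − $21,300 = $219,779.
Year 1: ⌊$241,079 × 200%/3⌋ = $160,719. Book value $80,360.
Year 2: ⌊$80,360 × 200%/3⌋ = $53,573. Book value $26,787.

$26,787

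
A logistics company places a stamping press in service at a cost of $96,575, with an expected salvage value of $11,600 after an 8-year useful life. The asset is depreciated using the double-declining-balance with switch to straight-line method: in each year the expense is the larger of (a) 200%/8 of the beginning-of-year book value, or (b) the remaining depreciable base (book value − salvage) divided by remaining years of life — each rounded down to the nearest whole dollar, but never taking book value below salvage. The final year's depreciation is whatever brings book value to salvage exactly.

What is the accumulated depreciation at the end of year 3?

Depreciable base = $96,575 − $11,600 = $84,975.
Year 1: DB = ⌊$96,575 × 200%/8⌋ = $24,143; SL = ⌊$84,975/8⌋ = $10,621 → take DB $24,143. Book value $72,432.
Year 2: DB = ⌊$72,432 × 200%/8⌋ = $18,108; SL = ⌊$60,832/7⌋ = $8,690 → take DB $18,108. Book value $54,324.
Year 3: DB = ⌊$54,324 × 200%/8⌋ = $13,581; SL = ⌊$42,724/6⌋ = $7,120 → take DB $13,581. Book value $40,743.
Accumulated through year 3 = $96,575 − $40,743 = $55,832.

$55,832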